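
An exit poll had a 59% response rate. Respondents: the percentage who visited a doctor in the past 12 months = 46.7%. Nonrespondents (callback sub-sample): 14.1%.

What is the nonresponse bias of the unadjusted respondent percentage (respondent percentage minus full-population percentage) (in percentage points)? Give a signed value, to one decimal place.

+13.4 percentage points

Nonresponse fraction = 1 − 0.59 = 0.41.
Bias = (nonresponse fraction) × (respondent percentage − nonrespondent percentage)
     = 0.41 × (46.7 − 14.1) = 0.41 × 32.6 = 13.366.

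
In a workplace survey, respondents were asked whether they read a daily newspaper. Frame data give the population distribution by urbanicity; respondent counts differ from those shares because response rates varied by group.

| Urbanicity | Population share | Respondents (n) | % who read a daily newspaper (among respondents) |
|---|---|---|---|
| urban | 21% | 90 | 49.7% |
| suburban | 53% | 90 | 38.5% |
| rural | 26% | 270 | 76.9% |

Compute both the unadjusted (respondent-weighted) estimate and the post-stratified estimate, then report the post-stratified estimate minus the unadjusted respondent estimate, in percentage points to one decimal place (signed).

Naive respondent-only estimate (weights = respondent counts):
  (90/450)×49.7 + (90/450)×38.5 + (270/450)×76.9 = 63.78%
Post-stratified estimate weights by population shares:
  0.21×49.7 + 0.53×38.5 + 0.26×76.9 = 50.836%
Difference = 50.836 − 63.78 = -12.944 pp.

-12.9 percentage points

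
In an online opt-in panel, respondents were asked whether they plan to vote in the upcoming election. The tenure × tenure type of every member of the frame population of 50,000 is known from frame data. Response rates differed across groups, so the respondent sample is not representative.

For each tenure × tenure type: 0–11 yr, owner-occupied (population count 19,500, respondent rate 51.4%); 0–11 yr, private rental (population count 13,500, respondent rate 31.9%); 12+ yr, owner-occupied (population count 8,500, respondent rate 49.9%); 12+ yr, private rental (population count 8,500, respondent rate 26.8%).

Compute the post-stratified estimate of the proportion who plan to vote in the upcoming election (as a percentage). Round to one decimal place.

41.7%

Each cell contributes population-share × respondent value:
  0–11 yr, owner-occupied: (19,500/50,000) × 51.4 = 20.046
  0–11 yr, private rental: (13,500/50,000) × 31.9 = 8.613
  12+ yr, owner-occupied: (8,500/50,000) × 49.9 = 8.483
  12+ yr, private rental: (8,500/50,000) × 26.8 = 4.556
Post-stratified estimate = 41.698 → 41.7%.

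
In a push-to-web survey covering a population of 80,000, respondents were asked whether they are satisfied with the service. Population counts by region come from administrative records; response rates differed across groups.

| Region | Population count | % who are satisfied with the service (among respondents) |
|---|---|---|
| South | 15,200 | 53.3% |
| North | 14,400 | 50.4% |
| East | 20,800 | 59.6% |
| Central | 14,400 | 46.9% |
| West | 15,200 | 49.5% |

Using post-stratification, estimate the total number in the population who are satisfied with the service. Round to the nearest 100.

Each cell contributes its population count × the respondent rate:
  South: 15,200 × 53.3% = 8101.6
  North: 14,400 × 50.4% = 7257.6
  East: 20,800 × 59.6% = 12396.8
  Central: 14,400 × 46.9% = 6753.6
  West: 15,200 × 49.5% = 7524
Estimated total = 42033.6 → 42,000.

42,000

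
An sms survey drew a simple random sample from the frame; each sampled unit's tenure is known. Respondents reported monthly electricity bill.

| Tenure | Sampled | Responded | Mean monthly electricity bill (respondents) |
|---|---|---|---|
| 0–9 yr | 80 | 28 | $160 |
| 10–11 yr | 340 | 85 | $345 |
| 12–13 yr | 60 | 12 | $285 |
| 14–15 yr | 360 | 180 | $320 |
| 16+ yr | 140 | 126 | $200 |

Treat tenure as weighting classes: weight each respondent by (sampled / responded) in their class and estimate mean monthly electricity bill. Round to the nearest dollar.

$296

Response rates by class: 0–9 yr 28/80 = 35%, 10–11 yr 85/340 = 25%, 12–13 yr 12/60 = 20%, 14–15 yr 180/360 = 50%, 16+ yr 126/140 = 90%.
Weighting each respondent by the inverse class response rate inflates each class back to its sampled size, so the class weight is n_sampled:
  0–9 yr: 80 × 160 = 12,800
  10–11 yr: 340 × 345 = 117,300
  12–13 yr: 60 × 285 = 17,100
  14–15 yr: 360 × 320 = 115,200
  16+ yr: 140 × 200 = 28,000
Adjusted estimate = 290,400 / 980 = 296.327 → $296.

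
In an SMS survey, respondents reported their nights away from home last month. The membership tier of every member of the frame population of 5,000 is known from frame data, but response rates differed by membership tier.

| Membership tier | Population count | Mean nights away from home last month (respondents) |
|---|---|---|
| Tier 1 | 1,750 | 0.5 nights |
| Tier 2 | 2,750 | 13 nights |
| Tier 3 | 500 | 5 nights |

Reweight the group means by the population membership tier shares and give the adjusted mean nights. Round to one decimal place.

7.8

Reweight to the known membership tier distribution:
  Tier 1: (1,750/5,000) × 0.5 = 0.175
  Tier 2: (2,750/5,000) × 13 = 7.15
  Tier 3: (500/5,000) × 5 = 0.5
Post-stratified estimate = 7.825 → 7.8.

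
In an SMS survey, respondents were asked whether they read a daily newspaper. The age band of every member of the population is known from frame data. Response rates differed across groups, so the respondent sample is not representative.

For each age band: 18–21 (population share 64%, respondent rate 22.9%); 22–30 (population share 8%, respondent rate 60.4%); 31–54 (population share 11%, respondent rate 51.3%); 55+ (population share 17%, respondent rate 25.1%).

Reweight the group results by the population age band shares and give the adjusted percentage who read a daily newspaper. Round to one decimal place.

29.4%

Reweight to the known age band distribution:
  18–21: 0.64 × 22.9 = 14.656
  22–30: 0.08 × 60.4 = 4.832
  31–54: 0.11 × 51.3 = 5.643
  55+: 0.17 × 25.1 = 4.267
Post-stratified estimate = 29.398 → 29.4%.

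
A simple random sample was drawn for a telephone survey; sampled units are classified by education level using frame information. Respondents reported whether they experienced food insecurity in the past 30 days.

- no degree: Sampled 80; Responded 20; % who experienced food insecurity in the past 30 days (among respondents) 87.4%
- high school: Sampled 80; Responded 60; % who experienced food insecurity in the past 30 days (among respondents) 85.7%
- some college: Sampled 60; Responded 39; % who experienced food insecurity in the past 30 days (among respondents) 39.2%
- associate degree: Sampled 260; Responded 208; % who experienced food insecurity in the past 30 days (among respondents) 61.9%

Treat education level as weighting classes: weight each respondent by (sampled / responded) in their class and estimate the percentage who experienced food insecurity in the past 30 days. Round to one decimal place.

67.3%

Class response rates: no degree 20/80 = 25%, high school 60/80 = 75%, some college 39/60 = 65%, associate degree 208/260 = 80%.
Inverse-response-rate weighting restores each class to its sampled count, so class totals weight by n_sampled:
  no degree: 80 × 87.4 = 6992
  high school: 80 × 85.7 = 6856
  some college: 60 × 39.2 = 2352
  associate degree: 260 × 61.9 = 16,094
Adjusted estimate = 32,294 / 480 = 67.2792 → 67.3%.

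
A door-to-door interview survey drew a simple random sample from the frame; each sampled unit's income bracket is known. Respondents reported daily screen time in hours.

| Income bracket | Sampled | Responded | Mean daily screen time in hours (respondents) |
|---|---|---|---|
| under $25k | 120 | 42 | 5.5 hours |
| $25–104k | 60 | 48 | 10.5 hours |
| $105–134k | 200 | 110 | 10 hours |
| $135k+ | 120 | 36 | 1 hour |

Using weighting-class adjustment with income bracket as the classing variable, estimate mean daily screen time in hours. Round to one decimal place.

6.8

Response rates by class: under $25k 42/120 = 35%, $25–104k 48/60 = 80%, $105–134k 110/200 = 55%, $135k+ 36/120 = 30%.
Weighting each respondent by the inverse class response rate inflates each class back to its sampled size, so the class weight is n_sampled:
  under $25k: 120 × 5.5 = 660
  $25–104k: 60 × 10.5 = 630
  $105–134k: 200 × 10 = 2000
  $135k+: 120 × 1 = 120
Adjusted estimate = 3410 / 500 = 6.82 → 6.8.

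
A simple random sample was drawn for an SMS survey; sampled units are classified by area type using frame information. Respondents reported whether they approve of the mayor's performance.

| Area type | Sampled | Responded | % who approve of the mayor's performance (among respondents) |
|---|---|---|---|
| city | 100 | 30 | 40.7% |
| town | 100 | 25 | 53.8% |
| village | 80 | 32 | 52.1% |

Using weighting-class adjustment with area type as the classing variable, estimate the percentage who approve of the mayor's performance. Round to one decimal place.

Response rates by class: city 30/100 = 30%, town 25/100 = 25%, village 32/80 = 40%.
Inverse-response-rate weighting restores each class to its sampled count, so class totals weight by n_sampled:
  city: 100 × 40.7 = 4070
  town: 100 × 53.8 = 5380
  village: 80 × 52.1 = 4168
Adjusted estimate = 13,618 / 280 = 48.6357 → 48.6%.

48.6%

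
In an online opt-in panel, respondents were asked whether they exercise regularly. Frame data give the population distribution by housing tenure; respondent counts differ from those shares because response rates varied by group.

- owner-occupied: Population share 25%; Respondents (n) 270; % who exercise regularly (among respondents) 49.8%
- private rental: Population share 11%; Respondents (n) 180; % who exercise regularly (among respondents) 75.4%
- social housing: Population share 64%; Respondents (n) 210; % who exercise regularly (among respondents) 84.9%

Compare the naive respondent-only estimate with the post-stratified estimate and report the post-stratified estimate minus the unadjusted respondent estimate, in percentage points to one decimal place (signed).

+7.1 percentage points

Naive respondent-only estimate (weights = respondent counts):
  (270/660)×49.8 + (180/660)×75.4 + (210/660)×84.9 = 67.95%
Post-stratifying to population shares instead:
  0.25×49.8 + 0.11×75.4 + 0.64×84.9 = 75.08%
Difference = 75.08 − 67.95 = 7.13 pp.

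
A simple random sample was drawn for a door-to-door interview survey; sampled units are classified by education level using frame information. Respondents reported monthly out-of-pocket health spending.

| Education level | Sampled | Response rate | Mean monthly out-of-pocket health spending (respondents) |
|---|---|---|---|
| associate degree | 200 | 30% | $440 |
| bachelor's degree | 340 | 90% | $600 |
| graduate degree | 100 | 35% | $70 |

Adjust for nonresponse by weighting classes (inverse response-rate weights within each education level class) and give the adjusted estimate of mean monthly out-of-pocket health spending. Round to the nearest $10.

$470

Inverse-response-rate weighting restores each class to its sampled count, so class totals weight by n_sampled:
  associate degree: 200 × 440 = 88,000
  bachelor's degree: 340 × 600 = 204,000
  graduate degree: 100 × 70 = 7000
Adjusted estimate = 299,000 / 640 = 467.188 → $470.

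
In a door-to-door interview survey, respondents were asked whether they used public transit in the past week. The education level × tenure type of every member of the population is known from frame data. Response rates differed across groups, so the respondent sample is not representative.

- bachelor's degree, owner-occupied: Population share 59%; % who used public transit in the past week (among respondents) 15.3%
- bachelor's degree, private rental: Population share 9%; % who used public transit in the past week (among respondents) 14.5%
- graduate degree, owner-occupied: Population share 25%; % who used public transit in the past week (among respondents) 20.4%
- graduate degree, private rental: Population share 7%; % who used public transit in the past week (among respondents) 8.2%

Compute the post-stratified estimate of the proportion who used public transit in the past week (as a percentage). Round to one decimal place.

16.0%

Weight each group's respondent value by its population share:
  bachelor's degree, owner-occupied: 0.59 × 15.3 = 9.027
  bachelor's degree, private rental: 0.09 × 14.5 = 1.305
  graduate degree, owner-occupied: 0.25 × 20.4 = 5.1
  graduate degree, private rental: 0.07 × 8.2 = 0.574
Post-stratified estimate = 16.006 → 16.0%.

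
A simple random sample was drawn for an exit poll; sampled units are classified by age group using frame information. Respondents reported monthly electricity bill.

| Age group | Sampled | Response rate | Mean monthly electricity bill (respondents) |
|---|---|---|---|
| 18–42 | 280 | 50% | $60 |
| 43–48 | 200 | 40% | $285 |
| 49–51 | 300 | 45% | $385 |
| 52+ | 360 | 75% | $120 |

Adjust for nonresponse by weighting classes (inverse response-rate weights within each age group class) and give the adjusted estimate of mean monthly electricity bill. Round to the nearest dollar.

Weighting each respondent by the inverse class response rate inflates each class back to its sampled size, so the class weight is n_sampled:
  18–42: 280 × 60 = 16,800
  43–48: 200 × 285 = 57,000
  49–51: 300 × 385 = 115,500
  52+: 360 × 120 = 43,200
Adjusted estimate = 232,500 / 1,140 = 203.947 → $204.

$204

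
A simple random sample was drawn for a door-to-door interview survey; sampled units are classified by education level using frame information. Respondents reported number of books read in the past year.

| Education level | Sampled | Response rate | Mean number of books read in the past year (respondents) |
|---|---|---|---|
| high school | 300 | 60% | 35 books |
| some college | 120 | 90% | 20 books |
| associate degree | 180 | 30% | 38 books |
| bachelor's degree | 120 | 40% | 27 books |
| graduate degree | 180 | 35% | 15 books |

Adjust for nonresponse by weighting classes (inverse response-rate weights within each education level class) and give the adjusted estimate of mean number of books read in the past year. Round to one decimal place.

With weight = n_sampled/n_responded per class, the weighted class total is n_sampled:
  high school: 300 × 35 = 10,500
  some college: 120 × 20 = 2400
  associate degree: 180 × 38 = 6840
  bachelor's degree: 120 × 27 = 3240
  graduate degree: 180 × 15 = 2700
Adjusted estimate = 25,680 / 900 = 28.5333 → 28.5.

28.5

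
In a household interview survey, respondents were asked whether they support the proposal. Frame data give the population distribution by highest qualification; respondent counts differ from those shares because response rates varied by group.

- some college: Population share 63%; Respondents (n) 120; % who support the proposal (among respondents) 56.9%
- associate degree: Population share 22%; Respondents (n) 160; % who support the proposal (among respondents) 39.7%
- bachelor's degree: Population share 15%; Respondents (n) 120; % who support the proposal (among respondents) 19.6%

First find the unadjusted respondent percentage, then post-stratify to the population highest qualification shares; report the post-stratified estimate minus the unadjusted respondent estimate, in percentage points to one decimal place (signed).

+8.7 percentage points

Unadjusted (pooled respondent) estimate weights by respondent counts:
  (120/400)×56.9 + (160/400)×39.7 + (120/400)×19.6 = 38.83%
Post-stratified estimate weights by population shares:
  0.63×56.9 + 0.22×39.7 + 0.15×19.6 = 47.521%
Difference = 47.521 − 38.83 = 8.691 pp.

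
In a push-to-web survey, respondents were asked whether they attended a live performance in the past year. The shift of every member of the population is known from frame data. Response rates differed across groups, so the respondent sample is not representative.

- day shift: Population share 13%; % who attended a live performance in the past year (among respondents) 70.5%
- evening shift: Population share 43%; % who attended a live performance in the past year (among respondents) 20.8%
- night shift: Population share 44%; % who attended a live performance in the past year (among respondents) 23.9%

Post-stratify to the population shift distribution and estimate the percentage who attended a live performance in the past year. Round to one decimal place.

Post-stratification weights by population share, not respondent share:
  day shift: 0.13 × 70.5 = 9.165
  evening shift: 0.43 × 20.8 = 8.944
  night shift: 0.44 × 23.9 = 10.516
Post-stratified estimate = 28.625 → 28.6%.

28.6%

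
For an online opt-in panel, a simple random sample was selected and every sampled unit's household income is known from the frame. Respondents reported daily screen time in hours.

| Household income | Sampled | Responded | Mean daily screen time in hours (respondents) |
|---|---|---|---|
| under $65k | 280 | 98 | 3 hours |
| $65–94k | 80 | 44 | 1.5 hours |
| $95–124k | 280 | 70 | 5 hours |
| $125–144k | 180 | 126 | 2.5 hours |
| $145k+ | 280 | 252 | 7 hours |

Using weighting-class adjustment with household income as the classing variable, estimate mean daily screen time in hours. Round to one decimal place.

4.3

Class response rates: under $65k 98/280 = 35%, $65–94k 44/80 = 55%, $95–124k 70/280 = 25%, $125–144k 126/180 = 70%, $145k+ 252/280 = 90%.
Inverse-response-rate weighting restores each class to its sampled count, so class totals weight by n_sampled:
  under $65k: 280 × 3 = 840
  $65–94k: 80 × 1.5 = 120
  $95–124k: 280 × 5 = 1400
  $125–144k: 180 × 2.5 = 450
  $145k+: 280 × 7 = 1960
Adjusted estimate = 4770 / 1,100 = 4.33636 → 4.3.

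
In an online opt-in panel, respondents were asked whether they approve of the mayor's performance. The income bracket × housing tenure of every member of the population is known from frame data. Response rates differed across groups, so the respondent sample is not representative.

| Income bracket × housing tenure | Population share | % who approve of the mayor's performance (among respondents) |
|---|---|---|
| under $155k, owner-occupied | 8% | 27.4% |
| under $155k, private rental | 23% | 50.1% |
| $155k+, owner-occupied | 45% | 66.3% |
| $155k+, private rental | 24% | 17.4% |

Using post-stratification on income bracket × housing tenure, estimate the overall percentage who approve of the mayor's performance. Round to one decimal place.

Each cell contributes population-share × respondent value:
  under $155k, owner-occupied: 0.08 × 27.4 = 2.192
  under $155k, private rental: 0.23 × 50.1 = 11.523
  $155k+, owner-occupied: 0.45 × 66.3 = 29.835
  $155k+, private rental: 0.24 × 17.4 = 4.176
Post-stratified estimate = 47.726 → 47.7%.

47.7%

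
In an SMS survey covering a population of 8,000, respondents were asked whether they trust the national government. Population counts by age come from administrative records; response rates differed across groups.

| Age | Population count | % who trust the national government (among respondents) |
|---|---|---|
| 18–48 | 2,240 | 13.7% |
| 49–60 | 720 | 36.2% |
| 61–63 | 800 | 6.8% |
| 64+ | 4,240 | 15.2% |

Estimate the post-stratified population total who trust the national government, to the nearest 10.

1,270

Each cell contributes its population count × the respondent rate:
  18–48: 2,240 × 13.7% = 306.88
  49–60: 720 × 36.2% = 260.64
  61–63: 800 × 6.8% = 54.4
  64+: 4,240 × 15.2% = 644.48
Estimated total = 1266.4 → 1,270.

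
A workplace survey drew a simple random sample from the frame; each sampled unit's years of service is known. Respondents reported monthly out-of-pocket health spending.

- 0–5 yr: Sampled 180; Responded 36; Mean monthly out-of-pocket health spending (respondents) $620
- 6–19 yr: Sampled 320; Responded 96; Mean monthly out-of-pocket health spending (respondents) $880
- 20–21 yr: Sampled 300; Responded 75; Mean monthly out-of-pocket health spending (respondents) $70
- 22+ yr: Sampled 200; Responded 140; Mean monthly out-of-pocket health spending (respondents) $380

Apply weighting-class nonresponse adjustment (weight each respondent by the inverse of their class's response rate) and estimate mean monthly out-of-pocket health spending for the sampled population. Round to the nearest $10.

$490

Response rates by class: 0–5 yr 36/180 = 20%, 6–19 yr 96/320 = 30%, 20–21 yr 75/300 = 25%, 22+ yr 140/200 = 70%.
Weighting each respondent by the inverse class response rate inflates each class back to its sampled size, so the class weight is n_sampled:
  0–5 yr: 180 × 620 = 111,600
  6–19 yr: 320 × 880 = 281,600
  20–21 yr: 300 × 70 = 21,000
  22+ yr: 200 × 380 = 76,000
Adjusted estimate = 490,200 / 1,000 = 490.2 → $490.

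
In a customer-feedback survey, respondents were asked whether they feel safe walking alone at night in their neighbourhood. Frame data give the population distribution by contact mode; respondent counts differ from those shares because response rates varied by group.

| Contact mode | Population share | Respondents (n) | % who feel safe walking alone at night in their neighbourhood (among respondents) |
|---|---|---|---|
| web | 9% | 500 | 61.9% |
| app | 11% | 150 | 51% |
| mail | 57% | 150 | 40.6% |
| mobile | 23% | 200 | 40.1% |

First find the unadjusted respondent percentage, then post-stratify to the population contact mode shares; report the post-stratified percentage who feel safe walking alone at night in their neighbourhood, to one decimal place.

Naive respondent-only estimate (weights = respondent counts):
  (500/1000)×61.9 + (150/1000)×51 + (150/1000)×40.6 + (200/1000)×40.1 = 52.71%
Post-stratifying to population shares instead:
  0.09×61.9 + 0.11×51 + 0.57×40.6 + 0.23×40.1 = 43.546%

43.5%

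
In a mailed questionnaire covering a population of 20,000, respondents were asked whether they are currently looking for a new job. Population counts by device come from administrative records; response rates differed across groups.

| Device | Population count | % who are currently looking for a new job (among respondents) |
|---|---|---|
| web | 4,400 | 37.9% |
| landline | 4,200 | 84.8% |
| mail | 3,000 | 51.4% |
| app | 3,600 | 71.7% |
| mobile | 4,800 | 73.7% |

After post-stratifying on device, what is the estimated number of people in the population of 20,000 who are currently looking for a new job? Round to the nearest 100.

12,900

Each cell contributes its population count × the respondent rate:
  web: 4,400 × 37.9% = 1667.6
  landline: 4,200 × 84.8% = 3561.6
  mail: 3,000 × 51.4% = 1542
  app: 3,600 × 71.7% = 2581.2
  mobile: 4,800 × 73.7% = 3537.6
Estimated total = 12,890 → 12,900.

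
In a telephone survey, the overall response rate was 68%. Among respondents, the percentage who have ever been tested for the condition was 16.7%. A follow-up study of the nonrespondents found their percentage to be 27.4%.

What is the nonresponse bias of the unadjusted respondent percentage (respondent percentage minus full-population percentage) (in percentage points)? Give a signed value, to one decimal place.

-3.4 percentage points

Nonresponse fraction = 1 − 0.68 = 0.32.
Bias = (nonresponse fraction) × (respondent percentage − nonrespondent percentage)
     = 0.32 × (16.7 − 27.4) = 0.32 × -10.7 = -3.424.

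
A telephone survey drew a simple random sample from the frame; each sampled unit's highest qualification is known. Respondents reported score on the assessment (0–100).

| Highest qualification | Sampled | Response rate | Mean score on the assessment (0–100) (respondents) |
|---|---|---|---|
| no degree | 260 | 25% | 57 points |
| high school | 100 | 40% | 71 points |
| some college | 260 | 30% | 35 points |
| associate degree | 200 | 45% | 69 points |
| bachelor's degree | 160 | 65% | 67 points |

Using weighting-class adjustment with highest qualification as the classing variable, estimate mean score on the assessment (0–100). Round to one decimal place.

Each respondent's weight = sampled/responded in their class; summing within a class gives n_sampled, so:
  no degree: 260 × 57 = 14,820
  high school: 100 × 71 = 7100
  some college: 260 × 35 = 9100
  associate degree: 200 × 69 = 13,800
  bachelor's degree: 160 × 67 = 10,720
Adjusted estimate = 55,540 / 980 = 56.6735 → 56.7.

56.7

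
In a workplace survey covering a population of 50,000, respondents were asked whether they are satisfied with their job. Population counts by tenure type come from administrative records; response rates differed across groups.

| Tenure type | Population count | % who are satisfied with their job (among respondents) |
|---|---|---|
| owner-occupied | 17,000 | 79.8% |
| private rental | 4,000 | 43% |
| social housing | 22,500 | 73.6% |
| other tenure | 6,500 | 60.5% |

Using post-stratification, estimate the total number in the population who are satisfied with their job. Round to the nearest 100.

35,800

Estimated count per cell = population count × respondent percentage:
  owner-occupied: 17,000 × 79.8% = 13,566
  private rental: 4,000 × 43% = 1720
  social housing: 22,500 × 73.6% = 16,560
  other tenure: 6,500 × 60.5% = 3932.5
Estimated total = 35778.5 → 35,800.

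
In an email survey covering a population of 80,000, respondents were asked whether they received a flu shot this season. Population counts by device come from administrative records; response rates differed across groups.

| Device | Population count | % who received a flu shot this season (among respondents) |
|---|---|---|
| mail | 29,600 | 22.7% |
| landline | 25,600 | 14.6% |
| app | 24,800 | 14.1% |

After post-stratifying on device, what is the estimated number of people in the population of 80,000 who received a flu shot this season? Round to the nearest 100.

14,000

Apply each group's respondent rate to its population count:
  mail: 29,600 × 22.7% = 6719.2
  landline: 25,600 × 14.6% = 3737.6
  app: 24,800 × 14.1% = 3496.8
Estimated total = 13953.6 → 14,000.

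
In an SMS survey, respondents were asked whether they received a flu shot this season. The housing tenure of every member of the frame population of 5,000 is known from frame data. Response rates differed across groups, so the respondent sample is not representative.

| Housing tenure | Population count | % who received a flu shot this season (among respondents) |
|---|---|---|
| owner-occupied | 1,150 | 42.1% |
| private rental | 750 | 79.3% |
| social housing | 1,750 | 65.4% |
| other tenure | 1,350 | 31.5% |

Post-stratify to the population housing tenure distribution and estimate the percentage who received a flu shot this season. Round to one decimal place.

53.0%

Weight each group's respondent value by its population share:
  owner-occupied: (1,150/5,000) × 42.1 = 9.683
  private rental: (750/5,000) × 79.3 = 11.895
  social housing: (1,750/5,000) × 65.4 = 22.89
  other tenure: (1,350/5,000) × 31.5 = 8.505
Post-stratified estimate = 52.973 → 53.0%.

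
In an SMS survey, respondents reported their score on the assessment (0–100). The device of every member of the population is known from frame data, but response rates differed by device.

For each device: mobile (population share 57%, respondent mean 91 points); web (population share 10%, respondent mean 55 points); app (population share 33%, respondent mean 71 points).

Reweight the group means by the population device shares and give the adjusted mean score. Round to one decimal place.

80.8

Reweight to the known device distribution:
  mobile: 0.57 × 91 = 51.87
  web: 0.1 × 55 = 5.5
  app: 0.33 × 71 = 23.43
Post-stratified estimate = 80.8 → 80.8.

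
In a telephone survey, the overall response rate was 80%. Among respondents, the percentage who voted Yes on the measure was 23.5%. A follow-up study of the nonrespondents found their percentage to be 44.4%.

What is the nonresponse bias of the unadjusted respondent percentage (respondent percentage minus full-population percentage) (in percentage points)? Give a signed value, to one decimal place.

Nonresponse fraction = 1 − 0.8 = 0.2.
Bias = (nonresponse fraction) × (respondent percentage − nonrespondent percentage)
     = 0.2 × (23.5 − 44.4) = 0.2 × -20.9 = -4.18.

-4.2 percentage points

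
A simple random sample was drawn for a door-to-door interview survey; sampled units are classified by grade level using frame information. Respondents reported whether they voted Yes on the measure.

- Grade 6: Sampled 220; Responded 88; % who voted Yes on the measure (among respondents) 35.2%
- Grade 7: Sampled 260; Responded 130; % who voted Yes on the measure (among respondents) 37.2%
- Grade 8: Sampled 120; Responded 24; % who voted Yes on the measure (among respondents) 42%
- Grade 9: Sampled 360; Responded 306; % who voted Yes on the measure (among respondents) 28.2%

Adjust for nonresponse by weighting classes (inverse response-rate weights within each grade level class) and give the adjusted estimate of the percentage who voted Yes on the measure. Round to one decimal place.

34.0%

Class response rates: Grade 6 88/220 = 40%, Grade 7 130/260 = 50%, Grade 8 24/120 = 20%, Grade 9 306/360 = 85%.
Inverse-response-rate weighting restores each class to its sampled count, so class totals weight by n_sampled:
  Grade 6: 220 × 35.2 = 7744
  Grade 7: 260 × 37.2 = 9672
  Grade 8: 120 × 42 = 5040
  Grade 9: 360 × 28.2 = 10,152
Adjusted estimate = 32,608 / 960 = 33.9667 → 34.0%.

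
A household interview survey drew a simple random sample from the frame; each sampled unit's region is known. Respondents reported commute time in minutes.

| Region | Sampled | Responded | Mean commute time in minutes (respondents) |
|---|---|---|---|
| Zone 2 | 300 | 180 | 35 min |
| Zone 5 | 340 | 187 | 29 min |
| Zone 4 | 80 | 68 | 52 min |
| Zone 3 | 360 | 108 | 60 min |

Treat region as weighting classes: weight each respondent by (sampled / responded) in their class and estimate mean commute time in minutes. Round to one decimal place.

42.7

Response rates by class: Zone 2 180/300 = 60%, Zone 5 187/340 = 55%, Zone 4 68/80 = 85%, Zone 3 108/360 = 30%.
Weighting each respondent by the inverse class response rate inflates each class back to its sampled size, so the class weight is n_sampled:
  Zone 2: 300 × 35 = 10,500
  Zone 5: 340 × 29 = 9860
  Zone 4: 80 × 52 = 4160
  Zone 3: 360 × 60 = 21,600
Adjusted estimate = 46,120 / 1,080 = 42.7037 → 42.7.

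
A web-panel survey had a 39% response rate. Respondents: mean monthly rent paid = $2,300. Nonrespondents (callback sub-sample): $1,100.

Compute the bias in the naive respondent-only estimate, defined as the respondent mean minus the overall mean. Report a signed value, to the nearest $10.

Nonresponse fraction = 1 − 0.39 = 0.61.
Bias = (nonresponse fraction) × (respondent mean − nonrespondent mean)
     = 0.61 × (2300 − 1100) = 0.61 × 1200 = 732.

+$730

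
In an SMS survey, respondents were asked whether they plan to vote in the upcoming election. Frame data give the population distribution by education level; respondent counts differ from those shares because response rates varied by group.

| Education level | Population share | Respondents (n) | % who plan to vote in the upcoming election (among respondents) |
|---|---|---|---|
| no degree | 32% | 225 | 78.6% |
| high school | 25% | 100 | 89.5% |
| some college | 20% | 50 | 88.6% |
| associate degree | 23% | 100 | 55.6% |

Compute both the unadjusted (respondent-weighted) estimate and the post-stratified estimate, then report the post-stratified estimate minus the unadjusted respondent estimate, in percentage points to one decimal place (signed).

Naive respondent-only estimate (weights = respondent counts):
  (225/475)×78.6 + (100/475)×89.5 + (50/475)×88.6 + (100/475)×55.6 = 77.1053%
Reweighting by population education level shares:
  0.32×78.6 + 0.25×89.5 + 0.2×88.6 + 0.23×55.6 = 78.035%
Difference = 78.035 − 77.1053 = 0.9297 pp.

+0.9 percentage points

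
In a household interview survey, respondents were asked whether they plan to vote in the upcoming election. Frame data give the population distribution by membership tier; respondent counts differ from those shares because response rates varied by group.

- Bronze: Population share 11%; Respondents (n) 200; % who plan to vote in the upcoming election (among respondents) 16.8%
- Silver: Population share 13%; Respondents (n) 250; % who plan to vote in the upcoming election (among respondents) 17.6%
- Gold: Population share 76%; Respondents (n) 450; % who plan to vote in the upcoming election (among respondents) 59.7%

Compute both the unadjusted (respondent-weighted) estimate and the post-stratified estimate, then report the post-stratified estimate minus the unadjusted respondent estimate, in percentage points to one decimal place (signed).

+11.0 percentage points

Unadjusted (pooled respondent) estimate weights by respondent counts:
  (200/900)×16.8 + (250/900)×17.6 + (450/900)×59.7 = 38.4722%
Reweighting by population membership tier shares:
  0.11×16.8 + 0.13×17.6 + 0.76×59.7 = 49.508%
Difference = 49.508 − 38.4722 = 11.0358 pp.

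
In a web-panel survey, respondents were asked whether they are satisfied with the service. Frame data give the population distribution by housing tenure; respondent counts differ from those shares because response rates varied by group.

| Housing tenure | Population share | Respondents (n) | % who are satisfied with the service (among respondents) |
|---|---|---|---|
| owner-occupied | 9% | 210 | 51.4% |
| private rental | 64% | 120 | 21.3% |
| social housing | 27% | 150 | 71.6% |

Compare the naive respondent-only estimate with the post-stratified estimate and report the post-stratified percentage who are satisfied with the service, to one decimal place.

Without adjustment, the pooled respondent share is:
  (210/480)×51.4 + (120/480)×21.3 + (150/480)×71.6 = 50.1875%
Reweighting by population housing tenure shares:
  0.09×51.4 + 0.64×21.3 + 0.27×71.6 = 37.59%

37.6%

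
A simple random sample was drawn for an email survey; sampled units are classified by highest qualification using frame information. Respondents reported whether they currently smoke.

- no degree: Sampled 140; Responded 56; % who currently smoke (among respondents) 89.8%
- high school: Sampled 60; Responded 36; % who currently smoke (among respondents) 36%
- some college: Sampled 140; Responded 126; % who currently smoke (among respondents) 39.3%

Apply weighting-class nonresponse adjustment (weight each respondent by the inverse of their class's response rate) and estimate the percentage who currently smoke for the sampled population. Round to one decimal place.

59.5%

Class response rates: no degree 56/140 = 40%, high school 36/60 = 60%, some college 126/140 = 90%.
Inverse-response-rate weighting restores each class to its sampled count, so class totals weight by n_sampled:
  no degree: 140 × 89.8 = 12,572
  high school: 60 × 36 = 2160
  some college: 140 × 39.3 = 5502
Adjusted estimate = 20,234 / 340 = 59.5118 → 59.5%.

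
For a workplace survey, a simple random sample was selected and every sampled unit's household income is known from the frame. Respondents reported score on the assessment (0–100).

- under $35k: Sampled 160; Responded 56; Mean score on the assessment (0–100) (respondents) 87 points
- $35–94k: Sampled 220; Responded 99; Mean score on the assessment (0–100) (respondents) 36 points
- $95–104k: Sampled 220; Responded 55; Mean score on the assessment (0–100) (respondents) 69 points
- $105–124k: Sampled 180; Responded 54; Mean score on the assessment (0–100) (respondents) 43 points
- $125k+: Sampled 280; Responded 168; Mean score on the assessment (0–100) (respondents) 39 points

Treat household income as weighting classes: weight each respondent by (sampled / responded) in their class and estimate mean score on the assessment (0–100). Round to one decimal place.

52.5

Class response rates: under $35k 56/160 = 35%, $35–94k 99/220 = 45%, $95–104k 55/220 = 25%, $105–124k 54/180 = 30%, $125k+ 168/280 = 60%.
Each respondent's weight = sampled/responded in their class; summing within a class gives n_sampled, so:
  under $35k: 160 × 87 = 13,920
  $35–94k: 220 × 36 = 7920
  $95–104k: 220 × 69 = 15,180
  $105–124k: 180 × 43 = 7740
  $125k+: 280 × 39 = 10,920
Adjusted estimate = 55,680 / 1,060 = 52.5283 → 52.5.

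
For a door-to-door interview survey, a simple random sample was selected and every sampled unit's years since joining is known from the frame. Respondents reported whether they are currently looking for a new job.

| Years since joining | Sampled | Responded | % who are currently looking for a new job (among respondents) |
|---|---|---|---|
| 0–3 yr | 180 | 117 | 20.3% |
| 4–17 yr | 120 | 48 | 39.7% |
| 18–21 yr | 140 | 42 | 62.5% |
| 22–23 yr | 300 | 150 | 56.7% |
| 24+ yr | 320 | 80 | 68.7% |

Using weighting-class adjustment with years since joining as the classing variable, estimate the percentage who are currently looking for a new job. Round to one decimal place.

Class response rates: 0–3 yr 117/180 = 65%, 4–17 yr 48/120 = 40%, 18–21 yr 42/140 = 30%, 22–23 yr 150/300 = 50%, 24+ yr 80/320 = 25%.
Weighting each respondent by the inverse class response rate inflates each class back to its sampled size, so the class weight is n_sampled:
  0–3 yr: 180 × 20.3 = 3654
  4–17 yr: 120 × 39.7 = 4764
  18–21 yr: 140 × 62.5 = 8750
  22–23 yr: 300 × 56.7 = 17,010
  24+ yr: 320 × 68.7 = 21,984
Adjusted estimate = 56,162 / 1,060 = 52.983 → 53.0%.

53.0%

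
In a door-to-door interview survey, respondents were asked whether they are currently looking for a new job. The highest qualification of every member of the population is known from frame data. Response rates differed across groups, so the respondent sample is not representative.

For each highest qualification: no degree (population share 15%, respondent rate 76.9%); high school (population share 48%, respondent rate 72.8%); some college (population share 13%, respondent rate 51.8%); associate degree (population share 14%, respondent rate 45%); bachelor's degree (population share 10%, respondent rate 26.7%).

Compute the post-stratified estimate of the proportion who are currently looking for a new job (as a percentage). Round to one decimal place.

Post-stratification weights by population share, not respondent share:
  no degree: 0.15 × 76.9 = 11.535
  high school: 0.48 × 72.8 = 34.944
  some college: 0.13 × 51.8 = 6.734
  associate degree: 0.14 × 45 = 6.3
  bachelor's degree: 0.1 × 26.7 = 2.67
Post-stratified estimate = 62.183 → 62.2%.

62.2%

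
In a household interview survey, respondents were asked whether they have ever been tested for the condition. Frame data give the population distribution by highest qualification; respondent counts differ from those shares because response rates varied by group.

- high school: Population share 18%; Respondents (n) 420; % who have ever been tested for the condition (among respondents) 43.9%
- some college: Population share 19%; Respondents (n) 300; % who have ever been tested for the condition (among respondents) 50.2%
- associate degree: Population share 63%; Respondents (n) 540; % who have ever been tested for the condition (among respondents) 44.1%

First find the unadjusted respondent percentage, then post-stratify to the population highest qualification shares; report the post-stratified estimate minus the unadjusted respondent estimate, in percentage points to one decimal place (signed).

Unadjusted (pooled respondent) estimate weights by respondent counts:
  (420/1260)×43.9 + (300/1260)×50.2 + (540/1260)×44.1 = 45.4857%
Post-stratifying to population shares instead:
  0.18×43.9 + 0.19×50.2 + 0.63×44.1 = 45.223%
Difference = 45.223 − 45.4857 = -0.2627 pp.

-0.3 percentage points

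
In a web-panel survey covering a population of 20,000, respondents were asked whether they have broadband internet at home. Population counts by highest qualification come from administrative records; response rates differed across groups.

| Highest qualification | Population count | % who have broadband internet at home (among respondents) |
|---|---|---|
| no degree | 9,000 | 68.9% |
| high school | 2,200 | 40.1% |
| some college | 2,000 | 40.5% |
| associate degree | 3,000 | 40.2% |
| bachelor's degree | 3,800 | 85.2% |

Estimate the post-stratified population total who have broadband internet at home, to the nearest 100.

Apply each group's respondent rate to its population count:
  no degree: 9,000 × 68.9% = 6201
  high school: 2,200 × 40.1% = 882.2
  some college: 2,000 × 40.5% = 810
  associate degree: 3,000 × 40.2% = 1206
  bachelor's degree: 3,800 × 85.2% = 3237.6
Estimated total = 12336.8 → 12,300.

12,300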